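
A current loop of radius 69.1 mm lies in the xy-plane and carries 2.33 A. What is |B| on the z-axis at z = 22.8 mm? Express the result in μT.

B ≈ 18.1 μT

On the axis of a circular loop, B = μ₀IR² / [2(R²+z²)^(3/2)].
R² + z² = (0.0691)² + (0.0228)² = 0.005295 m², and (R²+z²)^(3/2) = 3.85×10⁻⁴ m³.
B = (4π×10⁻⁷ × 2.33 × 0.004775) / (2 × 3.85×10⁻⁴) = 1.81×10⁻⁵ T.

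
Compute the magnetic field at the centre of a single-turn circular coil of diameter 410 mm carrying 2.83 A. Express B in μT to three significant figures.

B ≈ 8.67 μT

At the centre of a circular loop the Biot–Savart law gives B = μ₀I/(2R) (so R = 0.205 m).
B = (4π×10⁻⁷ × 2.83) / (2 × 0.205) = 8.67×10⁻⁶ T.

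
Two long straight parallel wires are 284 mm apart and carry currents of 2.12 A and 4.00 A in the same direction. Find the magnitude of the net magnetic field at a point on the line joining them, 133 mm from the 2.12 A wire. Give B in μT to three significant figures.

Each long wire gives B = μ₀I/(2πd). Distances are d₁ = 0.133 m and d₂ = 0.151 m.
B₁ = 3.19×10⁻⁶ T, B₂ = 5.30×10⁻⁶ T.
Between parallel currents the two contributions point in opposite directions, so they subtract. B = |B₁ − B₂| = |3.19×10⁻⁶ − 5.30×10⁻⁶| = 2.11×10⁻⁶ T.

B ≈ 2.11 μT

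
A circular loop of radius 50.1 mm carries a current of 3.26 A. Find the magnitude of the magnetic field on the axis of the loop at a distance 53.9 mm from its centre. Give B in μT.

B ≈ 12.9 μT

On the axis of a circular loop, B = μ₀IR² / [2(R²+z²)^(3/2)].
R² + z² = (0.0501)² + (0.0539)² = 0.005415 m², and (R²+z²)^(3/2) = 3.98×10⁻⁴ m³.
B = (4π×10⁻⁷ × 3.26 × 0.00251) / (2 × 3.98×10⁻⁴) = 1.29×10⁻⁵ T.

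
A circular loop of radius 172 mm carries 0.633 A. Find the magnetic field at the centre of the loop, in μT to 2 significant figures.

At the centre of a circular loop the Biot–Savart law gives B = μ₀I/(2R).
B = (4π×10⁻⁷ × 0.633) / (2 × 0.172) = 2.31×10⁻⁶ T.

B ≈ 2.3 μT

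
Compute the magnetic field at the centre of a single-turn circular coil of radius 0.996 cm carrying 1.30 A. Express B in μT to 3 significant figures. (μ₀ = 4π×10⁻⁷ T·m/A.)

At the centre of a circular loop the Biot–Savart law gives B = μ₀I/(2R).
B = (4π×10⁻⁷ × 1.30) / (2 × 0.00996) = 8.20×10⁻⁵ T.

B ≈ 82.0 μT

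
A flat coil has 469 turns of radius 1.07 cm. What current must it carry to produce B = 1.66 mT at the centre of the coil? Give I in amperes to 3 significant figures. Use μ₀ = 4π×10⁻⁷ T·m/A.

For an N-turn coil, B = Nμ₀I/(2R) with R = 0.0107 m, so I = 2RB/(Nμ₀) = 2 × 0.0107 × 1.66×10⁻³ / (469 × 4π×10⁻⁷) = 6.03×10⁻² A.

I ≈ 0.0603 A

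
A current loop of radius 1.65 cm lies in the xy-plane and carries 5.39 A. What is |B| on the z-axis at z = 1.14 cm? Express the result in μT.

On the axis of a circular loop, B = μ₀IR² / [2(R²+z²)^(3/2)].
R² + z² = (0.0165)² + (0.0114)² = 0.0004022 m², and (R²+z²)^(3/2) = 8.07×10⁻⁶ m³.
B = (4π×10⁻⁷ × 5.39 × 0.0002723) / (2 × 8.07×10⁻⁶) = 1.14×10⁻⁴ T.

B ≈ 114 μT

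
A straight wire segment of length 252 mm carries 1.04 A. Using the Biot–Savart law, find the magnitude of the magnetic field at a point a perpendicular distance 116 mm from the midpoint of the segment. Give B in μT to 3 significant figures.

For a finite straight segment, B = (μ₀I/4πd)(sinθ₁ + sinθ₂), where θ₁, θ₂ are the angles from the perpendicular to each end.
The perpendicular from the point meets the wire at its midpoint, so each end is L/2 = 0.126 m away along the wire.
sinθ₁ = 0.126/√(0.126²+0.116²) = 0.7357; sinθ₂ = 0.126/√(0.126²+0.116²) = 0.7357.
B = (4π×10⁻⁷ × 1.04) / (4π × 0.116) × (0.7357 + 0.7357) = 1.32×10⁻⁶ T.

B ≈ 1.32 μT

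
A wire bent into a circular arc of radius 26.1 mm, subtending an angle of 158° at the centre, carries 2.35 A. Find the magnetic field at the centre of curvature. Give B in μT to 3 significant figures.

B ≈ 24.8 μT

The Biot–Savart field of a circular arc at its centre is B = μ₀Iφ/(4πR), with φ = 2.758 rad.
B = (4π×10⁻⁷ × 2.35 × 2.758) / (4π × 0.0261) = 2.48×10⁻⁵ T.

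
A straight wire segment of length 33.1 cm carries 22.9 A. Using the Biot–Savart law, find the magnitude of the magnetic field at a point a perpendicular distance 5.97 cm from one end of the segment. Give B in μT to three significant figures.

For a finite straight segment, B = (μ₀I/4πd)(sinθ₁ + sinθ₂), where θ₁, θ₂ are the angles from the perpendicular to each end.
The perpendicular foot is at one end, so the two end-offsets along the wire are 0 and L = 0.331 m.
sinθ₁ = 0/√(0²+0.0597²) = 0.0000; sinθ₂ = 0.331/√(0.331²+0.0597²) = 0.9841.
B = (4π×10⁻⁷ × 22.9) / (4π × 0.0597) × (0.0000 + 0.9841) = 3.77×10⁻⁵ T.

B ≈ 37.7 μT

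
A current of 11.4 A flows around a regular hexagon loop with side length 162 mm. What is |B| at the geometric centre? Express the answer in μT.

B ≈ 48.8 μT

Each side is a finite straight segment at perpendicular distance d = a/(2 tan(π/6)) = 0.1403 m from the centre, with end-angles ±π/6.
One side contributes B₁ = (μ₀I/4πd)·2 sin(π/6) = 8.13×10⁻⁶ T.
All 6 sides add in the same direction: B = 6 × 8.13×10⁻⁶ = 4.88×10⁻⁵ T.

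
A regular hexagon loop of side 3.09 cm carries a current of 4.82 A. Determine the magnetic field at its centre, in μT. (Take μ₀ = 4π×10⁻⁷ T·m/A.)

B ≈ 108 μT

Each side is a finite straight segment at perpendicular distance d = a/(2 tan(π/6)) = 0.02676 m from the centre, with end-angles ±π/6.
One side contributes B₁ = (μ₀I/4πd)·2 sin(π/6) = 1.80×10⁻⁵ T.
All 6 sides add in the same direction: B = 6 × 1.80×10⁻⁵ = 1.08×10⁻⁴ T.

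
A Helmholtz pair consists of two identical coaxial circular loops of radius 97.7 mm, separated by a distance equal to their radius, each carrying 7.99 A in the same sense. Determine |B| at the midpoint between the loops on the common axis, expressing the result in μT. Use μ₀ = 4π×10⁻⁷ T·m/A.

B ≈ 73.5 μT

Each loop contributes B = μ₀IR²/[2(R²+z²)^(3/2)] on the axis, with z measured from that loop.
Loop 1 (z = 0.04885 m): B₁ = 3.68×10⁻⁵ T. Loop 2 (z = 0.04885 m): B₂ = 3.68×10⁻⁵ T.
The fields add: B = B₁ + B₂ = 7.35×10⁻⁵ T.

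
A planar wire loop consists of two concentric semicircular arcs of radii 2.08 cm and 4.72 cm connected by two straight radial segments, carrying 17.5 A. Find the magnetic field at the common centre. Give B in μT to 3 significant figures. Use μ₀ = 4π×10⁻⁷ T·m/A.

B ≈ 148 μT

The radial connectors point toward the centre, so dl × r̂ = 0 and they contribute nothing.
Each semicircle gives μ₀I/(4R): inner arc 2.64×10⁻⁴ T, outer arc 1.16×10⁻⁴ T.
The two arcs carry current in opposite angular senses, so their fields oppose: B = |2.64×10⁻⁴ − 1.16×10⁻⁴| = 1.48×10⁻⁴ T.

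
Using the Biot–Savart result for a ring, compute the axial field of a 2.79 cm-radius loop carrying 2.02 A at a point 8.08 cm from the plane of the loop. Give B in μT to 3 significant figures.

B ≈ 1.58 μT

On the axis of a circular loop, B = μ₀IR² / [2(R²+z²)^(3/2)].
R² + z² = (0.0279)² + (0.0808)² = 0.007307 m², and (R²+z²)^(3/2) = 6.25×10⁻⁴ m³.
B = (4π×10⁻⁷ × 2.02 × 0.0007784) / (2 × 6.25×10⁻⁴) = 1.58×10⁻⁶ T.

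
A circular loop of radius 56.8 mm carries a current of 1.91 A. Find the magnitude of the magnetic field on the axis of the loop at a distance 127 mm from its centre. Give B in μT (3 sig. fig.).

On the axis of a circular loop, B = μ₀IR² / [2(R²+z²)^(3/2)].
R² + z² = (0.0568)² + (0.127)² = 0.01936 m², and (R²+z²)^(3/2) = 2.69×10⁻³ m³.
B = (4π×10⁻⁷ × 1.91 × 0.003226) / (2 × 2.69×10⁻³) = 1.44×10⁻⁶ T.

B ≈ 1.44 μT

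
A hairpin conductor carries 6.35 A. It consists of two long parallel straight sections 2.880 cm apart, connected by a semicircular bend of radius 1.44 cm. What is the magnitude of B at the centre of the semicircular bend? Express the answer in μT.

B ≈ 227 μT

The semicircular arc contributes B_arc = μ₀I·π/(4πR) = μ₀I/(4R) = 1.39×10⁻⁴ T.
Each semi-infinite lead is at perpendicular distance R = 0.0144 m from the centre, with the perpendicular foot at its near end, so it contributes μ₀I/(4πR); both point the same way, together 8.82×10⁻⁵ T.
Arc and leads all point the same direction: B = 1.39×10⁻⁴ + 8.82×10⁻⁵ = 2.27×10⁻⁴ T.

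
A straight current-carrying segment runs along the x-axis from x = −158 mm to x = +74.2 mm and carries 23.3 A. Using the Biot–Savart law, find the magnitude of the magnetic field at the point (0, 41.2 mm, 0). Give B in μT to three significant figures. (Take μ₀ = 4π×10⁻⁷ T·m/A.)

For a finite straight segment, B = (μ₀I/4πd)(sinθ₁ + sinθ₂), where θ₁, θ₂ are the angles from the perpendicular to each end.
The perpendicular distance is d = 0.0412 m; the end-offsets along the wire are a = 0.158 m and b = 0.0742 m.
sinθ₁ = 0.158/√(0.158²+0.0412²) = 0.9676; sinθ₂ = 0.0742/√(0.0742²+0.0412²) = 0.8743.
B = (4π×10⁻⁷ × 23.3) / (4π × 0.0412) × (0.9676 + 0.8743) = 1.04×10⁻⁴ T.

B ≈ 104 μT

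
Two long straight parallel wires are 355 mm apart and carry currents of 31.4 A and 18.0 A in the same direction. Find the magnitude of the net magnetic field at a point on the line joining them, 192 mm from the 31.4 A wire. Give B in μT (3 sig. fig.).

B ≈ 10.6 μT

Each long wire gives B = μ₀I/(2πd). Distances are d₁ = 0.192 m and d₂ = 0.163 m.
B₁ = 3.27×10⁻⁵ T, B₂ = 2.21×10⁻⁵ T.
Between parallel currents the two contributions point in opposite directions, so they subtract. B = |B₁ − B₂| = |3.27×10⁻⁵ − 2.21×10⁻⁵| = 1.06×10⁻⁵ T.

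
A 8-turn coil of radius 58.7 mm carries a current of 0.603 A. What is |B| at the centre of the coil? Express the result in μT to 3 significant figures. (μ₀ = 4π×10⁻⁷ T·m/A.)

For an N-turn flat coil, B = Nμ₀I/(2R) with R = 0.0587 m.
B = 8 × 6.45×10⁻⁶ T = 5.16×10⁻⁵ T.

B ≈ 51.6 μT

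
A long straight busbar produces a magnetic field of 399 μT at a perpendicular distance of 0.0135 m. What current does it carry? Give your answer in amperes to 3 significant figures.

For a long straight wire B = μ₀I/(2πd), so I = 2πdB/μ₀.
I = 2π × 0.0135 × 3.99×10⁻⁴ / (4π×10⁻⁷) = 26.9 A.

I ≈ 26.9 A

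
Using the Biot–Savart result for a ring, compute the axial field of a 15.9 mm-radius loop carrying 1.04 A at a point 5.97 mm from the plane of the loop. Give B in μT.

B ≈ 33.7 μT

On the axis of a circular loop, B = μ₀IR² / [2(R²+z²)^(3/2)].
R² + z² = (0.0159)² + (0.00597)² = 0.0002885 m², and (R²+z²)^(3/2) = 4.90×10⁻⁶ m³.
B = (4π×10⁻⁷ × 1.04 × 0.0002528) / (2 × 4.90×10⁻⁶) = 3.37×10⁻⁵ T.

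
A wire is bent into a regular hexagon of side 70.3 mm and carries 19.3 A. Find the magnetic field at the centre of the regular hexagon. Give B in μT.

B ≈ 190 μT

Each side is a finite straight segment at perpendicular distance d = a/(2 tan(π/6)) = 0.06088 m from the centre, with end-angles ±π/6.
One side contributes B₁ = (μ₀I/4πd)·2 sin(π/6) = 3.17×10⁻⁵ T.
All 6 sides add in the same direction: B = 6 × 3.17×10⁻⁵ = 1.90×10⁻⁴ T.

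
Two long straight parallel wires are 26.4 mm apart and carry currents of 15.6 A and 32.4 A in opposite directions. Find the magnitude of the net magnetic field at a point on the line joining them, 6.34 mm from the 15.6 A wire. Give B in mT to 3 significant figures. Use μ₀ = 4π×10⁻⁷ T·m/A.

B ≈ 0.815 mT

Each long wire gives B = μ₀I/(2πd). Distances are d₁ = 0.00634 m and d₂ = 0.02006 m.
B₁ = 4.92×10⁻⁴ T, B₂ = 3.23×10⁻⁴ T.
Between antiparallel currents both contributions point the same way, so they add. B = B₁ + B₂ = 4.92×10⁻⁴ + 3.23×10⁻⁴ = 8.15×10⁻⁴ T.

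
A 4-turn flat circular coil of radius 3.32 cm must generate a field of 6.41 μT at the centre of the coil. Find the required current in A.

I ≈ 0.0847 A

For an N-turn coil, B = Nμ₀I/(2R) with R = 0.0332 m, so I = 2RB/(Nμ₀) = 2 × 0.0332 × 6.41×10⁻⁶ / (4 × 4π×10⁻⁷) = 8.47×10⁻² A.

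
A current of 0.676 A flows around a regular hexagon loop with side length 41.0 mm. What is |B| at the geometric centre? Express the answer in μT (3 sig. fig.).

Each side is a finite straight segment at perpendicular distance d = a/(2 tan(π/6)) = 0.03551 m from the centre, with end-angles ±π/6.
One side contributes B₁ = (μ₀I/4πd)·2 sin(π/6) = 1.90×10⁻⁶ T.
All 6 sides add in the same direction: B = 6 × 1.90×10⁻⁶ = 1.14×10⁻⁵ T.

B ≈ 11.4 μT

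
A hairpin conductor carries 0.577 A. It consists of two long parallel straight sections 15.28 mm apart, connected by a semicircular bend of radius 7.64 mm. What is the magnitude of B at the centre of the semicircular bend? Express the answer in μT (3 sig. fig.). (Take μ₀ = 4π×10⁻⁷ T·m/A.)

B ≈ 38.8 μT

The semicircular arc contributes B_arc = μ₀I·π/(4πR) = μ₀I/(4R) = 2.37×10⁻⁵ T.
Each semi-infinite lead is at perpendicular distance R = 0.00764 m from the centre, with the perpendicular foot at its near end, so it contributes μ₀I/(4πR); both point the same way, together 1.51×10⁻⁵ T.
Arc and leads all point the same direction: B = 2.37×10⁻⁵ + 1.51×10⁻⁵ = 3.88×10⁻⁵ T.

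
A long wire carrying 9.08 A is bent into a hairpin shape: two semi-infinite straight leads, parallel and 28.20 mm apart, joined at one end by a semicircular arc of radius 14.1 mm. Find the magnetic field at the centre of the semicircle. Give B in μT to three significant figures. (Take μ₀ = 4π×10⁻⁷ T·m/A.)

B ≈ 331 μT

The semicircular arc contributes B_arc = μ₀I·π/(4πR) = μ₀I/(4R) = 2.02×10⁻⁴ T.
Each semi-infinite lead is at perpendicular distance R = 0.0141 m from the centre, with the perpendicular foot at its near end, so it contributes μ₀I/(4πR); both point the same way, together 1.29×10⁻⁴ T.
Arc and leads all point the same direction: B = 2.02×10⁻⁴ + 1.29×10⁻⁴ = 3.31×10⁻⁴ T.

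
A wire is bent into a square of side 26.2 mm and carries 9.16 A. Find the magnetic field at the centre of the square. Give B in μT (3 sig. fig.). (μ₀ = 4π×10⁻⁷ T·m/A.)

B ≈ 396 μT

Each side is a finite straight segment at perpendicular distance d = a/(2 tan(π/4)) = 0.0131 m from the centre, with end-angles ±π/4.
One side contributes B₁ = (μ₀I/4πd)·2 sin(π/4) = 9.89×10⁻⁵ T.
All 4 sides add in the same direction: B = 4 × 9.89×10⁻⁵ = 3.96×10⁻⁴ T.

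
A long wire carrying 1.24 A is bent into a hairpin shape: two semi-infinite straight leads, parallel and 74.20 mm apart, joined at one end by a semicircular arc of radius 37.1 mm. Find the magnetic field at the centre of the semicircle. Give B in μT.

The semicircular arc contributes B_arc = μ₀I·π/(4πR) = μ₀I/(4R) = 1.05×10⁻⁵ T.
Each semi-infinite lead is at perpendicular distance R = 0.0371 m from the centre, with the perpendicular foot at its near end, so it contributes μ₀I/(4πR); both point the same way, together 6.68×10⁻⁶ T.
Arc and leads all point the same direction: B = 1.05×10⁻⁵ + 6.68×10⁻⁶ = 1.72×10⁻⁵ T.

B ≈ 17.2 μT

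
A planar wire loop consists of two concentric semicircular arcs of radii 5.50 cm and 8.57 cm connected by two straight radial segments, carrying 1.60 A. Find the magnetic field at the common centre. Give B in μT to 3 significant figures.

B ≈ 3.27 μT

The radial connectors point toward the centre, so dl × r̂ = 0 and they contribute nothing.
Each semicircle gives μ₀I/(4R): inner arc 9.14×10⁻⁶ T, outer arc 5.87×10⁻⁶ T.
The two arcs carry current in opposite angular senses, so their fields oppose: B = |9.14×10⁻⁶ − 5.87×10⁻⁶| = 3.27×10⁻⁶ T.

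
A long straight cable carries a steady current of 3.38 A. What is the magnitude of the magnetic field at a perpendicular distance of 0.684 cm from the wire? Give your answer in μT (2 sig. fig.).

B ≈ 99 μT

For an infinitely long straight wire, B = μ₀I/(2πd).
B = (4π×10⁻⁷ × 3.38) / (2π × 0.00684) = 9.88×10⁻⁵ T.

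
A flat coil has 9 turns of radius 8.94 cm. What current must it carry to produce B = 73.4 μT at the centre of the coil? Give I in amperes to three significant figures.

I ≈ 1.16 A

For an N-turn coil, B = Nμ₀I/(2R) with R = 0.0894 m, so I = 2RB/(Nμ₀) = 2 × 0.0894 × 7.34×10⁻⁵ / (9 × 4π×10⁻⁷) = 1.16 A.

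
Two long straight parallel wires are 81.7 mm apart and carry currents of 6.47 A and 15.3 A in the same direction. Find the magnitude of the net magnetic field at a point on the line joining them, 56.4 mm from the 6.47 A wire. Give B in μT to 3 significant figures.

Each long wire gives B = μ₀I/(2πd). Distances are d₁ = 0.0564 m and d₂ = 0.0253 m.
B₁ = 2.29×10⁻⁵ T, B₂ = 1.21×10⁻⁴ T.
Between parallel currents the two contributions point in opposite directions, so they subtract. B = |B₁ − B₂| = |2.29×10⁻⁵ − 1.21×10⁻⁴| = 9.80×10⁻⁵ T.

B ≈ 98.0 μT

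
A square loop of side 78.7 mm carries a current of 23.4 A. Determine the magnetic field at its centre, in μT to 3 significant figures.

Each side is a finite straight segment at perpendicular distance d = a/(2 tan(π/4)) = 0.03935 m from the centre, with end-angles ±π/4.
One side contributes B₁ = (μ₀I/4πd)·2 sin(π/4) = 8.41×10⁻⁵ T.
All 4 sides add in the same direction: B = 4 × 8.41×10⁻⁵ = 3.36×10⁻⁴ T.

B ≈ 336 μT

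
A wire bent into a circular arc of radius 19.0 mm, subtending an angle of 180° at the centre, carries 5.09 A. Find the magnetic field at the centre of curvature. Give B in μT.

B ≈ 84.2 μT

The Biot–Savart field of a circular arc at its centre is B = μ₀Iφ/(4πR), with φ = 3.142 rad.
B = (4π×10⁻⁷ × 5.09 × 3.142) / (4π × 0.019) = 8.42×10⁻⁵ T.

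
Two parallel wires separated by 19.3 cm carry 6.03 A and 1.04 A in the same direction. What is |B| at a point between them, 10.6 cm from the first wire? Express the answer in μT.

Each long wire gives B = μ₀I/(2πd). Distances are d₁ = 0.106 m and d₂ = 0.087 m.
B₁ = 1.14×10⁻⁵ T, B₂ = 2.39×10⁻⁶ T.
Between parallel currents the two contributions point in opposite directions, so they subtract. B = |B₁ − B₂| = |1.14×10⁻⁵ − 2.39×10⁻⁶| = 8.99×10⁻⁶ T.

B ≈ 8.99 μT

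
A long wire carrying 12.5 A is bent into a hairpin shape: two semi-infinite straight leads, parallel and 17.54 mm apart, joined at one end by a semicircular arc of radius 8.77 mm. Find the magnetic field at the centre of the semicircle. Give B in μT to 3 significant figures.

B ≈ 733 μT

The semicircular arc contributes B_arc = μ₀I·π/(4πR) = μ₀I/(4R) = 4.48×10⁻⁴ T.
Each semi-infinite lead is at perpendicular distance R = 0.00877 m from the centre, with the perpendicular foot at its near end, so it contributes μ₀I/(4πR); both point the same way, together 2.85×10⁻⁴ T.
Arc and leads all point the same direction: B = 4.48×10⁻⁴ + 2.85×10⁻⁴ = 7.33×10⁻⁴ T.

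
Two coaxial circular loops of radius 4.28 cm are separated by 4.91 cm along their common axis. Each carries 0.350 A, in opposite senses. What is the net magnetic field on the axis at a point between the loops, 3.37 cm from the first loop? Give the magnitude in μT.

Each loop contributes B = μ₀IR²/[2(R²+z²)^(3/2)] on the axis, with z measured from that loop.
Loop 1 (z = 0.0337 m): B₁ = 2.49×10⁻⁶ T. Loop 2 (z = 0.0154 m): B₂ = 4.28×10⁻⁶ T.
The fields oppose: B = |B₁ − B₂| = 1.79×10⁻⁶ T.

B ≈ 1.79 μT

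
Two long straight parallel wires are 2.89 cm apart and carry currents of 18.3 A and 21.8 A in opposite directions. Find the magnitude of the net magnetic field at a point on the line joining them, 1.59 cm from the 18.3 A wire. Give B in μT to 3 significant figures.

Each long wire gives B = μ₀I/(2πd). Distances are d₁ = 0.0159 m and d₂ = 0.013 m.
B₁ = 2.30×10⁻⁴ T, B₂ = 3.35×10⁻⁴ T.
Between antiparallel currents both contributions point the same way, so they add. B = B₁ + B₂ = 2.30×10⁻⁴ + 3.35×10⁻⁴ = 5.66×10⁻⁴ T.

B ≈ 566 μT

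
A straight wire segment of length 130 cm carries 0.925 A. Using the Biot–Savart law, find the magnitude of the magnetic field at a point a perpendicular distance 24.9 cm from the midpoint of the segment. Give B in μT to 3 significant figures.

For a finite straight segment, B = (μ₀I/4πd)(sinθ₁ + sinθ₂), where θ₁, θ₂ are the angles from the perpendicular to each end.
The perpendicular from the point meets the wire at its midpoint, so each end is L/2 = 0.65 m away along the wire.
sinθ₁ = 0.65/√(0.65²+0.249²) = 0.9338; sinθ₂ = 0.65/√(0.65²+0.249²) = 0.9338.
B = (4π×10⁻⁷ × 0.925) / (4π × 0.249) × (0.9338 + 0.9338) = 6.94×10⁻⁷ T.

B ≈ 0.694 μT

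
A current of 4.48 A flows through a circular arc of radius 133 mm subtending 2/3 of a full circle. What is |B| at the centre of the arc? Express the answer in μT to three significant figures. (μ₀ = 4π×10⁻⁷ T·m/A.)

B ≈ 14.1 μT

The Biot–Savart field of a circular arc at its centre is B = μ₀Iφ/(4πR), with φ = 4.189 rad.
B = (4π×10⁻⁷ × 4.48 × 4.189) / (4π × 0.133) = 1.41×10⁻⁵ T.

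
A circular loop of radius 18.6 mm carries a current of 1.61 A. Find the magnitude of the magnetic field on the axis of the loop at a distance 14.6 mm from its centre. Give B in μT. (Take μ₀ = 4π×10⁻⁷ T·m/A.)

B ≈ 26.5 μT

On the axis of a circular loop, B = μ₀IR² / [2(R²+z²)^(3/2)].
R² + z² = (0.0186)² + (0.0146)² = 0.0005591 m², and (R²+z²)^(3/2) = 1.32×10⁻⁵ m³.
B = (4π×10⁻⁷ × 1.61 × 0.000346) / (2 × 1.32×10⁻⁵) = 2.65×10⁻⁵ T.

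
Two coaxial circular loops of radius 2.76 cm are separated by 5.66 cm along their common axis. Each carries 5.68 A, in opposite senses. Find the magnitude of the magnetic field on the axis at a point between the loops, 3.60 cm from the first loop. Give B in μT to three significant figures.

Each loop contributes B = μ₀IR²/[2(R²+z²)^(3/2)] on the axis, with z measured from that loop.
Loop 1 (z = 0.036 m): B₁ = 2.91×10⁻⁵ T. Loop 2 (z = 0.0206 m): B₂ = 6.66×10⁻⁵ T.
The fields oppose: B = |B₁ − B₂| = 3.74×10⁻⁵ T.

B ≈ 37.4 μT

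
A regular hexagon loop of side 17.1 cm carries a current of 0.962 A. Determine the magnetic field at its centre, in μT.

Each side is a finite straight segment at perpendicular distance d = a/(2 tan(π/6)) = 0.1481 m from the centre, with end-angles ±π/6.
One side contributes B₁ = (μ₀I/4πd)·2 sin(π/6) = 6.50×10⁻⁷ T.
All 6 sides add in the same direction: B = 6 × 6.50×10⁻⁷ = 3.90×10⁻⁶ T.

B ≈ 3.90 μT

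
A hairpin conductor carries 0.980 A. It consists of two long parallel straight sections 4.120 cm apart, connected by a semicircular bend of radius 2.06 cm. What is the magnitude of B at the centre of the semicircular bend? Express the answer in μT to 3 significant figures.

The semicircular arc contributes B_arc = μ₀I·π/(4πR) = μ₀I/(4R) = 1.49×10⁻⁵ T.
Each semi-infinite lead is at perpendicular distance R = 0.0206 m from the centre, with the perpendicular foot at its near end, so it contributes μ₀I/(4πR); both point the same way, together 9.51×10⁻⁶ T.
Arc and leads all point the same direction: B = 1.49×10⁻⁵ + 9.51×10⁻⁶ = 2.45×10⁻⁵ T.

B ≈ 24.5 μT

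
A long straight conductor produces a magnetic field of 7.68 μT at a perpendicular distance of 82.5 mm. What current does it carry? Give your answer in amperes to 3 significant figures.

I ≈ 3.17 A

For a long straight wire B = μ₀I/(2πd), so I = 2πdB/μ₀.
I = 2π × 0.0825 × 7.68×10⁻⁶ / (4π×10⁻⁷) = 3.17 A.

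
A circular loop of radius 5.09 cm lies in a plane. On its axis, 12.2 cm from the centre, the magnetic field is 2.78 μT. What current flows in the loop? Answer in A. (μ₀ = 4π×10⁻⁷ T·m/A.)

I ≈ 3.95 A

On the axis of a loop, B = μ₀IR²/[2(R²+z²)^(3/2)], so I = 2B(R²+z²)^(3/2)/(μ₀R²).
R² + z² = 0.002591 + 0.01488 = 0.01747 m²; raised to 3/2 gives 2.31×10⁻³ m³.
I = 2 × 2.78×10⁻⁶ × 2.31×10⁻³ / (1.26×10⁻⁶ × 0.002591) = 3.95 A.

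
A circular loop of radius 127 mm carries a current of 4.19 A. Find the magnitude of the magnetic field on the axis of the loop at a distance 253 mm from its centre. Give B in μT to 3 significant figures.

On the axis of a circular loop, B = μ₀IR² / [2(R²+z²)^(3/2)].
R² + z² = (0.127)² + (0.253)² = 0.08014 m², and (R²+z²)^(3/2) = 2.27×10⁻² m³.
B = (4π×10⁻⁷ × 4.19 × 0.01613) / (2 × 2.27×10⁻²) = 1.87×10⁻⁶ T.

B ≈ 1.87 μT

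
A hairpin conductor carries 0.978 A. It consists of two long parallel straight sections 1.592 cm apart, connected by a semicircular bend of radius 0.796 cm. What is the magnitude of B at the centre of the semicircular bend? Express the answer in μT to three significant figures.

B ≈ 63.2 μT

The semicircular arc contributes B_arc = μ₀I·π/(4πR) = μ₀I/(4R) = 3.86×10⁻⁵ T.
Each semi-infinite lead is at perpendicular distance R = 0.00796 m from the centre, with the perpendicular foot at its near end, so it contributes μ₀I/(4πR); both point the same way, together 2.46×10⁻⁵ T.
Arc and leads all point the same direction: B = 3.86×10⁻⁵ + 2.46×10⁻⁵ = 6.32×10⁻⁵ T.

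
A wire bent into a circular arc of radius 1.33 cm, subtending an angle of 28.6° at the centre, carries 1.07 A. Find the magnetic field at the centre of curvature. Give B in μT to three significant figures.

B ≈ 4.02 μT

The Biot–Savart field of a circular arc at its centre is B = μ₀Iφ/(4πR), with φ = 0.4992 rad.
B = (4π×10⁻⁷ × 1.07 × 0.4992) / (4π × 0.0133) = 4.02×10⁻⁶ T.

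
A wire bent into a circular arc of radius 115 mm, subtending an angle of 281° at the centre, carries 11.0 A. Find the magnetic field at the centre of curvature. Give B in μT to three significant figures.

B ≈ 46.9 μT

The Biot–Savart field of a circular arc at its centre is B = μ₀Iφ/(4πR), with φ = 4.904 rad.
B = (4π×10⁻⁷ × 11.0 × 4.904) / (4π × 0.115) = 4.69×10⁻⁵ T.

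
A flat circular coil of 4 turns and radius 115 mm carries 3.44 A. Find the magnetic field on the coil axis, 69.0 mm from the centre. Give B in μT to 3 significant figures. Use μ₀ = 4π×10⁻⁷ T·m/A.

B ≈ 47.4 μT

For an N-turn flat coil, B = Nμ₀IR²/[2(R²+z²)^(3/2)] with R = 0.115 m, z = 0.069 m.
B = 4 × 1.19×10⁻⁵ T = 4.74×10⁻⁵ T.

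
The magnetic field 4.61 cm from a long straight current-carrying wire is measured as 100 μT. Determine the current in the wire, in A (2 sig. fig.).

For a long straight wire B = μ₀I/(2πd), so I = 2πdB/μ₀.
I = 2π × 0.0461 × 1.00×10⁻⁴ / (4π×10⁻⁷) = 23.1 A.

I ≈ 23 A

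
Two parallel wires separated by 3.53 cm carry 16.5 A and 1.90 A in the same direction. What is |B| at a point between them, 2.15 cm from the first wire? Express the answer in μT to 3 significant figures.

Each long wire gives B = μ₀I/(2πd). Distances are d₁ = 0.0215 m and d₂ = 0.0138 m.
B₁ = 1.53×10⁻⁴ T, B₂ = 2.75×10⁻⁵ T.
Between parallel currents the two contributions point in opposite directions, so they subtract. B = |B₁ − B₂| = |1.53×10⁻⁴ − 2.75×10⁻⁵| = 1.26×10⁻⁴ T.

B ≈ 126 μT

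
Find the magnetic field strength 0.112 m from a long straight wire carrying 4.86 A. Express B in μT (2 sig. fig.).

For an infinitely long straight wire, B = μ₀I/(2πd).
B = (4π×10⁻⁷ × 4.86) / (2π × 0.112) = 8.68×10⁻⁶ T.

B ≈ 8.7 μT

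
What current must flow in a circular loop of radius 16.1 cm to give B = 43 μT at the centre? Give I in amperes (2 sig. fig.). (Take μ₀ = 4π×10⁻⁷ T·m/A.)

I ≈ 11 A

At the centre of a circular loop B = μ₀I/(2R), so I = 2RB/μ₀.
With R = 0.161 m, I = 2 × 0.161 × 4.30×10⁻⁵ / (4π×10⁻⁷) = 11.0 A.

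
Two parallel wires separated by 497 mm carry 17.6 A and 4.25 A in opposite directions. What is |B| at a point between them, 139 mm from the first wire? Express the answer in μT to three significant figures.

Each long wire gives B = μ₀I/(2πd). Distances are d₁ = 0.139 m and d₂ = 0.358 m.
B₁ = 2.53×10⁻⁵ T, B₂ = 2.37×10⁻⁶ T.
Between antiparallel currents both contributions point the same way, so they add. B = B₁ + B₂ = 2.53×10⁻⁵ + 2.37×10⁻⁶ = 2.77×10⁻⁵ T.

B ≈ 27.7 μT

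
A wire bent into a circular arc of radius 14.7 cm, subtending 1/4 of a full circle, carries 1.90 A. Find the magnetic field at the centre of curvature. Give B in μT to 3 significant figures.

B ≈ 2.03 μT

The Biot–Savart field of a circular arc at its centre is B = μ₀Iφ/(4πR), with φ = 1.571 rad.
B = (4π×10⁻⁷ × 1.90 × 1.571) / (4π × 0.147) = 2.03×10⁻⁶ T.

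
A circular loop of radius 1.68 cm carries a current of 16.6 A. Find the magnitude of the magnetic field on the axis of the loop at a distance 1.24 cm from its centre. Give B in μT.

On the axis of a circular loop, B = μ₀IR² / [2(R²+z²)^(3/2)].
R² + z² = (0.0168)² + (0.0124)² = 0.000436 m², and (R²+z²)^(3/2) = 9.10×10⁻⁶ m³.
B = (4π×10⁻⁷ × 16.6 × 0.0002822) / (2 × 9.10×10⁻⁶) = 3.23×10⁻⁴ T.

B ≈ 323 μT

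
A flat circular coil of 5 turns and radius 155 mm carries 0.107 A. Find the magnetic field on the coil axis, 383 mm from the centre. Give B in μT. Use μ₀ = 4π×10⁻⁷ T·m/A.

For an N-turn flat coil, B = Nμ₀IR²/[2(R²+z²)^(3/2)] with R = 0.155 m, z = 0.383 m.
B = 5 × 2.29×10⁻⁸ T = 1.14×10⁻⁷ T.

B ≈ 0.114 μT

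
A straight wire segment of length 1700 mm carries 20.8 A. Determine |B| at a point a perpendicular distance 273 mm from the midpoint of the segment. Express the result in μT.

B ≈ 14.5 μT

For a finite straight segment, B = (μ₀I/4πd)(sinθ₁ + sinθ₂), where θ₁, θ₂ are the angles from the perpendicular to each end.
The perpendicular from the point meets the wire at its midpoint, so each end is L/2 = 0.85 m away along the wire.
sinθ₁ = 0.85/√(0.85²+0.273²) = 0.9521; sinθ₂ = 0.85/√(0.85²+0.273²) = 0.9521.
B = (4π×10⁻⁷ × 20.8) / (4π × 0.273) × (0.9521 + 0.9521) = 1.45×10⁻⁵ T.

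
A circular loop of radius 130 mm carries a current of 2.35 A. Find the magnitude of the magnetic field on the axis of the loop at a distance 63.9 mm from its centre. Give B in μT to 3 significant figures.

On the axis of a circular loop, B = μ₀IR² / [2(R²+z²)^(3/2)].
R² + z² = (0.13)² + (0.0639)² = 0.02098 m², and (R²+z²)^(3/2) = 3.04×10⁻³ m³.
B = (4π×10⁻⁷ × 2.35 × 0.0169) / (2 × 3.04×10⁻³) = 8.21×10⁻⁶ T.

B ≈ 8.21 μT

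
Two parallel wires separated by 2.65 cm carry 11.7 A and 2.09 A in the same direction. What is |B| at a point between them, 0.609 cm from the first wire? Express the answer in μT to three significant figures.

Each long wire gives B = μ₀I/(2πd). Distances are d₁ = 0.00609 m and d₂ = 0.02041 m.
B₁ = 3.84×10⁻⁴ T, B₂ = 2.05×10⁻⁵ T.
Between parallel currents the two contributions point in opposite directions, so they subtract. B = |B₁ − B₂| = |3.84×10⁻⁴ − 2.05×10⁻⁵| = 3.64×10⁻⁴ T.

B ≈ 364 μT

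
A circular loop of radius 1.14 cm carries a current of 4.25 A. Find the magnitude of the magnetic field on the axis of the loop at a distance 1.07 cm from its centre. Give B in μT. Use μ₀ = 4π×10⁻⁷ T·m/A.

On the axis of a circular loop, B = μ₀IR² / [2(R²+z²)^(3/2)].
R² + z² = (0.0114)² + (0.0107)² = 0.0002445 m², and (R²+z²)^(3/2) = 3.82×10⁻⁶ m³.
B = (4π×10⁻⁷ × 4.25 × 0.00013) / (2 × 3.82×10⁻⁶) = 9.08×10⁻⁵ T.

B ≈ 90.8 μT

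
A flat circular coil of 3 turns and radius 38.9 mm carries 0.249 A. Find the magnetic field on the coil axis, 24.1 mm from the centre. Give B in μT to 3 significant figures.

B ≈ 7.41 μT

For an N-turn flat coil, B = Nμ₀IR²/[2(R²+z²)^(3/2)] with R = 0.0389 m, z = 0.0241 m.
B = 3 × 2.47×10⁻⁶ T = 7.41×10⁻⁶ T.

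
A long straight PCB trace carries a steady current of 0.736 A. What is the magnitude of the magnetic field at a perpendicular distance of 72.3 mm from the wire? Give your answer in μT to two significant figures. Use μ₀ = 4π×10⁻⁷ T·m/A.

B ≈ 2.0 μT

For an infinitely long straight wire, B = μ₀I/(2πd).
B = (4π×10⁻⁷ × 0.736) / (2π × 0.0723) = 2.04×10⁻⁶ T.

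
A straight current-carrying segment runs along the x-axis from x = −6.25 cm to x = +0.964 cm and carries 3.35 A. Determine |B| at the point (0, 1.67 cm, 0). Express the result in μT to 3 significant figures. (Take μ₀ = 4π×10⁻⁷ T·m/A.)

B ≈ 29.4 μT

For a finite straight segment, B = (μ₀I/4πd)(sinθ₁ + sinθ₂), where θ₁, θ₂ are the angles from the perpendicular to each end.
The perpendicular distance is d = 0.0167 m; the end-offsets along the wire are a = 0.0625 m and b = 0.00964 m.
sinθ₁ = 0.0625/√(0.0625²+0.0167²) = 0.9661; sinθ₂ = 0.00964/√(0.00964²+0.0167²) = 0.4999.
B = (4π×10⁻⁷ × 3.35) / (4π × 0.0167) × (0.9661 + 0.4999) = 2.94×10⁻⁵ T.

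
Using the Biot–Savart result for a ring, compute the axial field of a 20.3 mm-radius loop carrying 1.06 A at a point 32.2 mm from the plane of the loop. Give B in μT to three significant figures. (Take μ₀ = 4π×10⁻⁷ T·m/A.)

B ≈ 4.98 μT

On the axis of a circular loop, B = μ₀IR² / [2(R²+z²)^(3/2)].
R² + z² = (0.0203)² + (0.0322)² = 0.001449 m², and (R²+z²)^(3/2) = 5.52×10⁻⁵ m³.
B = (4π×10⁻⁷ × 1.06 × 0.0004121) / (2 × 5.52×10⁻⁵) = 4.98×10⁻⁶ T.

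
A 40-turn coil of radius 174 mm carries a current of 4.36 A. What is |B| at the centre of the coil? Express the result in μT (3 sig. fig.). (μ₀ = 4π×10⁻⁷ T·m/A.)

B ≈ 630 μT

For an N-turn flat coil, B = Nμ₀I/(2R) with R = 0.174 m.
B = 40 × 1.57×10⁻⁵ T = 6.30×10⁻⁴ T.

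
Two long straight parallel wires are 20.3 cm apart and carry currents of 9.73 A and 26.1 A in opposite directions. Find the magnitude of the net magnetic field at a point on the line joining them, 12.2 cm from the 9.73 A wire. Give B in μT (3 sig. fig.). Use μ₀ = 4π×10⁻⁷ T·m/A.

B ≈ 80.4 μT

Each long wire gives B = μ₀I/(2πd). Distances are d₁ = 0.122 m and d₂ = 0.081 m.
B₁ = 1.60×10⁻⁵ T, B₂ = 6.44×10⁻⁵ T.
Between antiparallel currents both contributions point the same way, so they add. B = B₁ + B₂ = 1.60×10⁻⁵ + 6.44×10⁻⁵ = 8.04×10⁻⁵ T.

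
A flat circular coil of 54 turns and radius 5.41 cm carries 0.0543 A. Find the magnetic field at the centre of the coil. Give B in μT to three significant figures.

For an N-turn flat coil, B = Nμ₀I/(2R) with R = 0.0541 m.
B = 54 × 6.31×10⁻⁷ T = 3.41×10⁻⁵ T.

B ≈ 34.1 μT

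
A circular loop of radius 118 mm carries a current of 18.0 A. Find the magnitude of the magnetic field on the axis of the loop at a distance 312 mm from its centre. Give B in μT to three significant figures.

B ≈ 4.24 μT

On the axis of a circular loop, B = μ₀IR² / [2(R²+z²)^(3/2)].
R² + z² = (0.118)² + (0.312)² = 0.1113 m², and (R²+z²)^(3/2) = 3.71×10⁻² m³.
B = (4π×10⁻⁷ × 18.0 × 0.01392) / (2 × 3.71×10⁻²) = 4.24×10⁻⁶ T.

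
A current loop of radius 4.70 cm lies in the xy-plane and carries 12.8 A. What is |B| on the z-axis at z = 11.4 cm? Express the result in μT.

On the axis of a circular loop, B = μ₀IR² / [2(R²+z²)^(3/2)].
R² + z² = (0.047)² + (0.114)² = 0.0152 m², and (R²+z²)^(3/2) = 1.87×10⁻³ m³.
B = (4π×10⁻⁷ × 12.8 × 0.002209) / (2 × 1.87×10⁻³) = 9.48×10⁻⁶ T.

B ≈ 9.48 μT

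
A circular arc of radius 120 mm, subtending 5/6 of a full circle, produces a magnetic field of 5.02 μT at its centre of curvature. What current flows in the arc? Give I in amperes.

For a circular arc, B = μ₀Iφ/(4πR) with φ in radians; here φ = 5.236 rad.
So I = 4πRB/(μ₀φ) = 4π × 0.12 × 5.02×10⁻⁶ / (4π×10⁻⁷ × 5.236) = 1.15 A.

I ≈ 1.15 A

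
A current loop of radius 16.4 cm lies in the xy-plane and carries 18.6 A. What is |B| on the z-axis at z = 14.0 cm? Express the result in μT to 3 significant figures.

B ≈ 31.4 μT

On the axis of a circular loop, B = μ₀IR² / [2(R²+z²)^(3/2)].
R² + z² = (0.164)² + (0.14)² = 0.0465 m², and (R²+z²)^(3/2) = 1.00×10⁻² m³.
B = (4π×10⁻⁷ × 18.6 × 0.0269) / (2 × 1.00×10⁻²) = 3.14×10⁻⁵ T.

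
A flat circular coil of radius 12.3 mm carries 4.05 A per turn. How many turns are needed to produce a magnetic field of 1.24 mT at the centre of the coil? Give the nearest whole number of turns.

For an N-turn coil, B = Nμ₀I/(2R). A single turn gives B₁ = 2.07×10⁻⁴ T with R = 0.0123 m.
N = B/B₁ = 1.24×10⁻³ / 2.07×10⁻⁴ = 5.99.

N = 6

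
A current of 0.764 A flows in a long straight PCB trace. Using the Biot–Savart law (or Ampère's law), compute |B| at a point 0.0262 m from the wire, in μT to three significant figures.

B ≈ 5.83 μT

For an infinitely long straight wire, B = μ₀I/(2πd).
B = (4π×10⁻⁷ × 0.764) / (2π × 0.0262) = 5.83×10⁻⁶ T.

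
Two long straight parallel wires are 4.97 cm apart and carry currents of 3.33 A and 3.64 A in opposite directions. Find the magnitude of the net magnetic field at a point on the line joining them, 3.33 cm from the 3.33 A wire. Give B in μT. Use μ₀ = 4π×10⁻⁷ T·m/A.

Each long wire gives B = μ₀I/(2πd). Distances are d₁ = 0.0333 m and d₂ = 0.0164 m.
B₁ = 2.00×10⁻⁵ T, B₂ = 4.44×10⁻⁵ T.
Between antiparallel currents both contributions point the same way, so they add. B = B₁ + B₂ = 2.00×10⁻⁵ + 4.44×10⁻⁵ = 6.44×10⁻⁵ T.

B ≈ 64.4 μT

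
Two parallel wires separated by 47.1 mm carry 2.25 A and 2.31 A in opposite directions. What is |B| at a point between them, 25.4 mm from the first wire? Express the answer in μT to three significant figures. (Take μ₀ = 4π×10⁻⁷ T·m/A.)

Each long wire gives B = μ₀I/(2πd). Distances are d₁ = 0.0254 m and d₂ = 0.0217 m.
B₁ = 1.77×10⁻⁵ T, B₂ = 2.13×10⁻⁵ T.
Between antiparallel currents both contributions point the same way, so they add. B = B₁ + B₂ = 1.77×10⁻⁵ + 2.13×10⁻⁵ = 3.90×10⁻⁵ T.

B ≈ 39.0 μT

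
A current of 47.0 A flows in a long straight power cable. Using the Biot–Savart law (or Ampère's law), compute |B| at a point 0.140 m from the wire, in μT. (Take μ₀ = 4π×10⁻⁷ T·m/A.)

For an infinitely long straight wire, B = μ₀I/(2πd).
B = (4π×10⁻⁷ × 47.0) / (2π × 0.14) = 6.71×10⁻⁵ T.

B ≈ 67.1 μT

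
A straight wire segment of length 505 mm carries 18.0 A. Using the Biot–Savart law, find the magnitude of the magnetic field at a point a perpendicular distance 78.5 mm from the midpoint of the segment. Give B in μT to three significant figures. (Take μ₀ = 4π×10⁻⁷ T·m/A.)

B ≈ 43.8 μT

For a finite straight segment, B = (μ₀I/4πd)(sinθ₁ + sinθ₂), where θ₁, θ₂ are the angles from the perpendicular to each end.
The perpendicular from the point meets the wire at its midpoint, so each end is L/2 = 0.2525 m away along the wire.
sinθ₁ = 0.2525/√(0.2525²+0.0785²) = 0.9549; sinθ₂ = 0.2525/√(0.2525²+0.0785²) = 0.9549.
B = (4π×10⁻⁷ × 18.0) / (4π × 0.0785) × (0.9549 + 0.9549) = 4.38×10⁻⁵ T.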